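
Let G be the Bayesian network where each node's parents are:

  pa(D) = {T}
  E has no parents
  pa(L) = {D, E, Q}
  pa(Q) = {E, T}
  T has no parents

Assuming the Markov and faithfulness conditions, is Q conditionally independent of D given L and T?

No — Q and D are not d-separated given {L, T}.

We examine all 3 paths between Q and D:
  1. Q → L ← D — L:collider[open] ⇒ active
  2. Q ← T → D — T:fork[blocks] ⇒ blocked
  3. Q ← E → L ← D — E:fork[open]; L:collider[open] ⇒ active
Since the path Q → L ← D is active, Q and D are not d-separated given {L, T}.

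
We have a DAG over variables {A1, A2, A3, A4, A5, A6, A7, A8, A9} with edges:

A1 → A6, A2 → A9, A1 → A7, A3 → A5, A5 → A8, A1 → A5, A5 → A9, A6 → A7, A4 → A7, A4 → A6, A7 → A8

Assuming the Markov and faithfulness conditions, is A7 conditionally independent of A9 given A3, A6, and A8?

Enumerating the 4 paths from A7 to A9 and testing each for blocking by {A3, A6, A8}:
Path 1: A7 ← A1 → A5 → A9
  A1 is a fork and A1 is not conditioned on; A5 is a chain and A5 is not conditioned on — no node blocks this path, so it is active.
Path 2: A7 ← A6 ← A1 → A5 → A9
  A6 is a chain here and A6 is conditioned on, so the path is blocked at A6.
Path 3: A7 → A8 ← A5 → A9
  A8 is a collider and A8 is conditioned on, which opens it; A5 is a fork and A5 is not conditioned on — no node blocks this path, so it is active.
Path 4: A7 ← A4 → A6 ← A1 → A5 → A9
  A4 is a fork and A4 is not conditioned on; A6 is a collider and A6 is conditioned on, which opens it; A1 is a fork and A1 is not conditioned on; A5 is a chain and A5 is not conditioned on — no node blocks this path, so it is active.
Because an active path exists, A7 and A9 are not d-separated.

No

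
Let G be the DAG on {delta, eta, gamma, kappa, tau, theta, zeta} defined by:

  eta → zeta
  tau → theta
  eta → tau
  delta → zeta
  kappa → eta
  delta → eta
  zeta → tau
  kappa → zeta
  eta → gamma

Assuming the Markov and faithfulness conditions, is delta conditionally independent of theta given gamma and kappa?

No — delta and theta are not d-separated given {gamma, kappa}.

We examine all 6 paths between delta and theta:
Path 1: delta → eta ← kappa → zeta → tau → theta
  kappa is a fork here and kappa is conditioned on, so the path is blocked at kappa.
Path 2: delta → eta → zeta → tau → theta
  eta is a chain and eta is not conditioned on; zeta is a chain and zeta is not conditioned on; tau is a chain and tau is not conditioned on — no node blocks this path, so it is active.
Path 3: delta → eta → tau → theta
  eta is a chain and eta is not conditioned on; tau is a chain and tau is not conditioned on — no node blocks this path, so it is active.
Path 4: delta → zeta ← kappa → eta → tau → theta
  zeta is a collider here and neither zeta nor any of its descendants is conditioned on, so the collider stays closed — the path is blocked at zeta.
Path 5: delta → zeta ← eta → tau → theta
  zeta is a collider here and neither zeta nor any of its descendants is conditioned on, so the collider stays closed — the path is blocked at zeta.
Path 6: delta → zeta → tau → theta
  zeta is a chain and zeta is not conditioned on; tau is a chain and tau is not conditioned on — no node blocks this path, so it is active.
At least one path is unblocked, so d-separation fails.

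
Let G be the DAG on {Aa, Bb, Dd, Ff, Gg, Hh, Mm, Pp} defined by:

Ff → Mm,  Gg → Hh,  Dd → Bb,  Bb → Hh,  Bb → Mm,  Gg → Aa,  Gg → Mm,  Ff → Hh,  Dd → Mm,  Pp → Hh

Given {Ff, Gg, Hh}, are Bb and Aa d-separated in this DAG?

6 paths connect Bb and Aa; each must be blocked for d-separation to hold:
Path 1: Bb ← Dd → Mm ← Ff → Hh ← Gg → Aa
  Mm is a collider here and neither Mm nor any of its descendants is conditioned on, so the collider stays closed — the path is blocked at Mm.
Path 2: Bb ← Dd → Mm ← Gg → Aa
  Mm is a collider here and neither Mm nor any of its descendants is conditioned on, so the collider stays closed — the path is blocked at Mm.
Path 3: Bb → Hh ← Ff → Mm ← Gg → Aa
  Ff is a fork here and Ff is conditioned on, so the path is blocked at Ff.
Path 4: Bb → Hh ← Gg → Aa
  Gg is a fork here and Gg is conditioned on, so the path is blocked at Gg.
Path 5: Bb → Mm ← Ff → Hh ← Gg → Aa
  Mm is a collider here and neither Mm nor any of its descendants is conditioned on, so the collider stays closed — the path is blocked at Mm.
Path 6: Bb → Mm ← Gg → Aa
  Mm is a collider here and neither Mm nor any of its descendants is conditioned on, so the collider stays closed — the path is blocked at Mm.
All paths are blocked; Bb ⊥ Aa | {Ff, Gg, Hh} holds.

Yes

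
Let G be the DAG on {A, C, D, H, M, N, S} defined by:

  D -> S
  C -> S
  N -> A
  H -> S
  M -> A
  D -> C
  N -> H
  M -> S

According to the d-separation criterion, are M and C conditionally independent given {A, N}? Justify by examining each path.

Yes

Enumerating the 4 paths from M to C and testing each for blocking by {A, N}:
Path 1: M → S ← D → C
  S is a collider here and neither S nor any of its descendants is conditioned on, so the collider stays closed — the path is blocked at S.
Path 2: M → S ← C
  S is a collider here and neither S nor any of its descendants is conditioned on, so the collider stays closed — the path is blocked at S.
Path 3: M → A ← N → H → S ← D → C
  N is a fork here and N is conditioned on, so the path is blocked at N.
Path 4: M → A ← N → H → S ← C
  N is a fork here and N is conditioned on, so the path is blocked at N.
Every path is blocked, so M and C are d-separated given {A, N}.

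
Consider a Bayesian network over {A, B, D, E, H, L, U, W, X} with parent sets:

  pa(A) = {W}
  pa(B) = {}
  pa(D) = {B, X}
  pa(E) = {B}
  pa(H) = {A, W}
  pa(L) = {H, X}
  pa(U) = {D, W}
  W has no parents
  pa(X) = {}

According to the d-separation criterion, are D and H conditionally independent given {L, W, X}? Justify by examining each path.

There are 3 undirected paths between D and H; checking each against the conditioning set {L, W, X}:
Path 1: D ← X → L ← H
  X is a fork here and X is conditioned on, so the path is blocked at X.
Path 2: D → U ← W → A → H
  U is a collider here and neither U nor any of its descendants is conditioned on, so the collider stays closed — the path is blocked at U.
Path 3: D → U ← W → H
  U is a collider here and neither U nor any of its descendants is conditioned on, so the collider stays closed — the path is blocked at U.
All paths are blocked; D ⊥ H | {L, W, X} holds.

Yes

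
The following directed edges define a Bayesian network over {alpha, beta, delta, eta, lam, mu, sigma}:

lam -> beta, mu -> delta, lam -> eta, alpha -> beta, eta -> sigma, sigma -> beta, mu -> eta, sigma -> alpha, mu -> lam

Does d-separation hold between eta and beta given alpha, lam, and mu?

There are 4 undirected paths between eta and beta; checking each against the conditioning set {alpha, lam, mu}:
Path 1: eta → sigma → alpha → beta
  alpha is a chain here and alpha is conditioned on, so the path is blocked at alpha.
Path 2: eta → sigma → beta
  sigma is a chain and sigma is not conditioned on — no node blocks this path, so it is active.
Path 3: eta ← mu → lam → beta
  mu is a fork here and mu is conditioned on, so the path is blocked at mu.
Path 4: eta ← lam → beta
  lam is a fork here and lam is conditioned on, so the path is blocked at lam.
At least one path is unblocked, so d-separation fails.

No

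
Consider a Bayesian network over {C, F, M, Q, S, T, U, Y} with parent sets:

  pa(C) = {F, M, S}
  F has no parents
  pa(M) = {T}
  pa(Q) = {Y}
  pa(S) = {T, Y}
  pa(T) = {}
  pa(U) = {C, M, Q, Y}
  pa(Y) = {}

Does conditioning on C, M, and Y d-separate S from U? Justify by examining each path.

Enumerating the 6 paths from S to U and testing each for blocking by {C, M, Y}:
  1. S ← T → M → C → U — T:fork[open]; M:chain[blocks]; C:chain[blocks] ⇒ blocked
  2. S ← T → M → U — T:fork[open]; M:chain[blocks] ⇒ blocked
  3. S → C ← M → U — C:collider[open]; M:fork[blocks] ⇒ blocked
  4. S → C → U — C:chain[blocks] ⇒ blocked
  5. S ← Y → Q → U — Y:fork[blocks]; Q:chain[open] ⇒ blocked
  6. S ← Y → U — Y:fork[blocks] ⇒ blocked
All paths are blocked; S ⊥ U | {C, M, Y} holds.

Yes — S and U are d-separated given {C, M, Y}.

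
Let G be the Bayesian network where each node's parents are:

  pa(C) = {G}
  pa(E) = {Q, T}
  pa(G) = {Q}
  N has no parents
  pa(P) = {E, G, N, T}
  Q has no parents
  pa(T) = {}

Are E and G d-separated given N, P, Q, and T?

No

There are 3 undirected paths between E and G; checking each against the conditioning set {N, P, Q, T}:
  1. E ← T → P ← G — T:fork[blocks]; P:collider[open] ⇒ blocked
  2. E → P ← G — P:collider[open] ⇒ active
  3. E ← Q → G — Q:fork[blocks] ⇒ blocked
At least one path is unblocked, so d-separation fails.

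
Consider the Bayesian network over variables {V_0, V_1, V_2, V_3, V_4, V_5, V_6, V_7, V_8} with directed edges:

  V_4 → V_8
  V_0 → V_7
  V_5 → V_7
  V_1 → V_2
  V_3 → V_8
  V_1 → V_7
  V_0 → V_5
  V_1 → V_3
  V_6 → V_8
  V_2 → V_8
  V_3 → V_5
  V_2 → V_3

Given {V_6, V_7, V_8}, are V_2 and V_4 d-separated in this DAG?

No

5 paths connect V_2 and V_4; each must be blocked for d-separation to hold:
Path 1: V_2 ← V_1 → V_7 ← V_5 ← V_3 → V_8 ← V_4
  V_1 is a fork and V_1 is not conditioned on; V_7 is a collider and V_7 is conditioned on, which opens it; V_5 is a chain and V_5 is not conditioned on; V_3 is a fork and V_3 is not conditioned on; V_8 is a collider and V_8 is conditioned on, which opens it — no node blocks this path, so it is active.
Path 2: V_2 ← V_1 → V_7 ← V_0 → V_5 ← V_3 → V_8 ← V_4
  V_1 is a fork and V_1 is not conditioned on; V_7 is a collider and V_7 is conditioned on, which opens it; V_0 is a fork and V_0 is not conditioned on; V_5 is a collider and its descendant V_7 is conditioned on, which opens it; V_3 is a fork and V_3 is not conditioned on; V_8 is a collider and V_8 is conditioned on, which opens it — no node blocks this path, so it is active.
Path 3: V_2 ← V_1 → V_3 → V_8 ← V_4
  V_1 is a fork and V_1 is not conditioned on; V_3 is a chain and V_3 is not conditioned on; V_8 is a collider and V_8 is conditioned on, which opens it — no node blocks this path, so it is active.
Path 4: V_2 → V_8 ← V_4
  V_8 is a collider and V_8 is conditioned on, which opens it — no node blocks this path, so it is active.
Path 5: V_2 → V_3 → V_8 ← V_4
  V_3 is a chain and V_3 is not conditioned on; V_8 is a collider and V_8 is conditioned on, which opens it — no node blocks this path, so it is active.
Because an active path exists, V_2 and V_4 are not d-separated.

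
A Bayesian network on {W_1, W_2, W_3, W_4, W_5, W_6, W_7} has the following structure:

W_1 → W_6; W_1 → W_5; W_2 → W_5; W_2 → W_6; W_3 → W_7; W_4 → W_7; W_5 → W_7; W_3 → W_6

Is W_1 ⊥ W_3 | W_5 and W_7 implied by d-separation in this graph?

Yes — W_1 and W_3 are d-separated given {W_5, W_7}.

Enumerating the 4 paths from W_1 to W_3 and testing each for blocking by {W_5, W_7}:
  1. W_1 → W_6 ← W_3 — W_6:collider[blocks] ⇒ blocked
  2. W_1 → W_6 ← W_2 → W_5 → W_7 ← W_3 — W_6:collider[blocks]; W_2:fork[open]; W_5:chain[blocks]; W_7:collider[open] ⇒ blocked
  3. W_1 → W_5 → W_7 ← W_3 — W_5:chain[blocks]; W_7:collider[open] ⇒ blocked
  4. W_1 → W_5 ← W_2 → W_6 ← W_3 — W_5:collider[open]; W_2:fork[open]; W_6:collider[blocks] ⇒ blocked
All paths are blocked; W_1 ⊥ W_3 | {W_5, W_7} holds.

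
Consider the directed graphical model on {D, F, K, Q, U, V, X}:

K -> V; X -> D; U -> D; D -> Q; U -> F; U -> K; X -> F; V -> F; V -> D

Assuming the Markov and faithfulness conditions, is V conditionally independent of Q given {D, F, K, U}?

Yes

We examine all 5 paths between V and Q:
Path 1: V ← K ← U → D → Q
  K is a chain here and K is conditioned on, so the path is blocked at K.
Path 2: V ← K ← U → F ← X → D → Q
  K is a chain here and K is conditioned on, so the path is blocked at K.
Path 3: V → D → Q
  D is a chain here and D is conditioned on, so the path is blocked at D.
Path 4: V → F ← U → D → Q
  U is a fork here and U is conditioned on, so the path is blocked at U.
Path 5: V → F ← X → D → Q
  D is a chain here and D is conditioned on, so the path is blocked at D.
All paths are blocked; V ⊥ Q | {D, F, K, U} holds.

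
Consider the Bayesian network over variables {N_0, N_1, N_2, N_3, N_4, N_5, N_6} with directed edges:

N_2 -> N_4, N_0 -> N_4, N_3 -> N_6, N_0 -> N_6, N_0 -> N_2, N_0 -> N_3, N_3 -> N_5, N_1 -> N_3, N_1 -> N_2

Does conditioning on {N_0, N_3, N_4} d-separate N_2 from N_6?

Yes — N_2 and N_6 are d-separated given {N_0, N_3, N_4}.

There are 6 undirected paths between N_2 and N_6; checking each against the conditioning set {N_0, N_3, N_4}:
Path 1: N_2 → N_4 ← N_0 → N_6
  N_0 is a fork here and N_0 is conditioned on, so the path is blocked at N_0.
Path 2: N_2 → N_4 ← N_0 → N_3 → N_6
  N_0 is a fork here and N_0 is conditioned on, so the path is blocked at N_0.
Path 3: N_2 ← N_1 → N_3 → N_6
  N_3 is a chain here and N_3 is conditioned on, so the path is blocked at N_3.
Path 4: N_2 ← N_1 → N_3 ← N_0 → N_6
  N_0 is a fork here and N_0 is conditioned on, so the path is blocked at N_0.
Path 5: N_2 ← N_0 → N_6
  N_0 is a fork here and N_0 is conditioned on, so the path is blocked at N_0.
Path 6: N_2 ← N_0 → N_3 → N_6
  N_0 is a fork here and N_0 is conditioned on, so the path is blocked at N_0.
Since every path is blocked, d-separation holds.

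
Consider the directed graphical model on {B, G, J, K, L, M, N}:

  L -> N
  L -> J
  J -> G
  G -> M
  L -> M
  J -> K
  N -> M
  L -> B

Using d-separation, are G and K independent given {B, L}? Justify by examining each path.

No

Enumerating the 3 paths from G to K and testing each for blocking by {B, L}:
Path 1: G ← J → K
  J is a fork and J is not conditioned on — no node blocks this path, so it is active.
Path 2: G → M ← L → J → K
  M is a collider here and neither M nor any of its descendants is conditioned on, so the collider stays closed — the path is blocked at M.
Path 3: G → M ← N ← L → J → K
  M is a collider here and neither M nor any of its descendants is conditioned on, so the collider stays closed — the path is blocked at M.
At least one path is unblocked, so d-separation fails.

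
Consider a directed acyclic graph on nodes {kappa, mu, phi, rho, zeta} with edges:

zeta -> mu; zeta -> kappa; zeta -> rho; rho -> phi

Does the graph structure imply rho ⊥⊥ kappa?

No — rho and kappa are not d-separated given ∅.

Only one path connects rho and kappa:
Path 1: rho ← zeta → kappa
  zeta is a fork and zeta is not conditioned on — no node blocks this path, so it is active.
At least one path is unblocked, so d-separation fails.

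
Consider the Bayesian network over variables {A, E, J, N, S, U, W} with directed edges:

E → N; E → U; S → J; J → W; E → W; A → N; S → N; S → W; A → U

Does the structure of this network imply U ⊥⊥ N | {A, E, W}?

Yes

Enumerating the 4 paths from U to N and testing each for blocking by {A, E, W}:
  1. U ← A → N — A:fork[blocks] ⇒ blocked
  2. U ← E → W ← J ← S → N — E:fork[blocks]; W:collider[open]; J:chain[open]; S:fork[open] ⇒ blocked
  3. U ← E → W ← S → N — E:fork[blocks]; W:collider[open]; S:fork[open] ⇒ blocked
  4. U ← E → N — E:fork[blocks] ⇒ blocked
All paths are blocked; U ⊥ N | {A, E, W} holds.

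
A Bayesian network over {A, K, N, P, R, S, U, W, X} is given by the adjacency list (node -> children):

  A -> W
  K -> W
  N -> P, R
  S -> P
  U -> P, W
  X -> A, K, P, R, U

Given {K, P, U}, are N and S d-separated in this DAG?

No

We examine all 5 paths between N and S:
  1. N → R ← X → U → P ← S — R:collider[blocks]; X:fork[open]; U:chain[blocks]; P:collider[open] ⇒ blocked
  2. N → R ← X → P ← S — R:collider[blocks]; X:fork[open]; P:collider[open] ⇒ blocked
  3. N → R ← X → A → W ← U → P ← S — R:collider[blocks]; X:fork[open]; A:chain[open]; W:collider[blocks]; U:fork[blocks]; P:collider[open] ⇒ blocked
  4. N → R ← X → K → W ← U → P ← S — R:collider[blocks]; X:fork[open]; K:chain[blocks]; W:collider[blocks]; U:fork[blocks]; P:collider[open] ⇒ blocked
  5. N → P ← S — P:collider[open] ⇒ active
At least one path is unblocked, so d-separation fails.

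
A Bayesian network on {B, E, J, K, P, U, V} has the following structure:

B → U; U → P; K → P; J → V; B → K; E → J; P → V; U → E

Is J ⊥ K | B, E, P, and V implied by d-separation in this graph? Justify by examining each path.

Yes

Enumerating the 4 paths from J to K and testing each for blocking by {B, E, P, V}:
  1. J → V ← P ← K — V:collider[open]; P:chain[blocks] ⇒ blocked
  2. J → V ← P ← U ← B → K — V:collider[open]; P:chain[blocks]; U:chain[open]; B:fork[blocks] ⇒ blocked
  3. J ← E ← U ← B → K — E:chain[blocks]; U:chain[open]; B:fork[blocks] ⇒ blocked
  4. J ← E ← U → P ← K — E:chain[blocks]; U:fork[open]; P:collider[open] ⇒ blocked
Every path is blocked, so J and K are d-separated given {B, E, P, V}.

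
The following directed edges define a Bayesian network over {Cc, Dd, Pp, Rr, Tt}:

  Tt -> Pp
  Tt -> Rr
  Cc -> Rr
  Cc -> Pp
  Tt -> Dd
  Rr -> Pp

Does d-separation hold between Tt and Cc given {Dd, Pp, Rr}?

No

There are 4 undirected paths between Tt and Cc; checking each against the conditioning set {Dd, Pp, Rr}:
Path 1: Tt → Rr ← Cc
  Rr is a collider and Rr is conditioned on, which opens it — no node blocks this path, so it is active.
Path 2: Tt → Rr → Pp ← Cc
  Rr is a chain here and Rr is conditioned on, so the path is blocked at Rr.
Path 3: Tt → Pp ← Rr ← Cc
  Rr is a chain here and Rr is conditioned on, so the path is blocked at Rr.
Path 4: Tt → Pp ← Cc
  Pp is a collider and Pp is conditioned on, which opens it — no node blocks this path, so it is active.
Because an active path exists, Tt and Cc are not d-separated.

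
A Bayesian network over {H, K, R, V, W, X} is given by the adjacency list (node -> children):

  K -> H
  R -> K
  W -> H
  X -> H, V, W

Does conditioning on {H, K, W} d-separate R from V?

2 paths connect R and V; each must be blocked for d-separation to hold:
Path 1: R → K → H ← W ← X → V
  K is a chain here and K is conditioned on, so the path is blocked at K.
Path 2: R → K → H ← X → V
  K is a chain here and K is conditioned on, so the path is blocked at K.
Every path is blocked, so R and V are d-separated given {H, K, W}.

Yes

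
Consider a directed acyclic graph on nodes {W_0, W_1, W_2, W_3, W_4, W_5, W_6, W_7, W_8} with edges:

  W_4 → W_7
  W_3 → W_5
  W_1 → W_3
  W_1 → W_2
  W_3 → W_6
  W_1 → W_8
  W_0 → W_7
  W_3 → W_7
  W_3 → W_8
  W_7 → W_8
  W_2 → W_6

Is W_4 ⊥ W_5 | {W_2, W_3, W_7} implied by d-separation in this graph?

Yes — W_4 and W_5 are d-separated given {W_2, W_3, W_7}.

4 paths connect W_4 and W_5; each must be blocked for d-separation to hold:
  1. W_4 → W_7 → W_8 ← W_1 → W_2 → W_6 ← W_3 → W_5 — W_7:chain[blocks]; W_8:collider[blocks]; W_1:fork[open]; W_2:chain[blocks]; W_6:collider[blocks]; W_3:fork[blocks] ⇒ blocked
  2. W_4 → W_7 → W_8 ← W_1 → W_3 → W_5 — W_7:chain[blocks]; W_8:collider[blocks]; W_1:fork[open]; W_3:chain[blocks] ⇒ blocked
  3. W_4 → W_7 → W_8 ← W_3 → W_5 — W_7:chain[blocks]; W_8:collider[blocks]; W_3:fork[blocks] ⇒ blocked
  4. W_4 → W_7 ← W_3 → W_5 — W_7:collider[open]; W_3:fork[blocks] ⇒ blocked
All paths are blocked; W_4 ⊥ W_5 | {W_2, W_3, W_7} holds.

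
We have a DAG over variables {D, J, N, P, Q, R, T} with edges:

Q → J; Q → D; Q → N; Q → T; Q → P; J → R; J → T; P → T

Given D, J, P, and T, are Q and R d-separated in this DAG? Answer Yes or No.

Yes

Enumerating the 3 paths from Q to R and testing each for blocking by {D, J, P, T}:
Path 1: Q → P → T ← J → R
  P is a chain here and P is conditioned on, so the path is blocked at P.
Path 2: Q → T ← J → R
  J is a fork here and J is conditioned on, so the path is blocked at J.
Path 3: Q → J → R
  J is a chain here and J is conditioned on, so the path is blocked at J.
Since every path is blocked, d-separation holds.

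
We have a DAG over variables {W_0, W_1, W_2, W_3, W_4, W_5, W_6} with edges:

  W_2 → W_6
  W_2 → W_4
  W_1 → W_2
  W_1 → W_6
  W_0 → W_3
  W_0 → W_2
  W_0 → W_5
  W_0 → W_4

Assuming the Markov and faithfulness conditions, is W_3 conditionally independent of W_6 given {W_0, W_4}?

We examine all 4 paths between W_3 and W_6:
Path 1: W_3 ← W_0 → W_2 ← W_1 → W_6
  W_0 is a fork here and W_0 is conditioned on, so the path is blocked at W_0.
Path 2: W_3 ← W_0 → W_2 → W_6
  W_0 is a fork here and W_0 is conditioned on, so the path is blocked at W_0.
Path 3: W_3 ← W_0 → W_4 ← W_2 ← W_1 → W_6
  W_0 is a fork here and W_0 is conditioned on, so the path is blocked at W_0.
Path 4: W_3 ← W_0 → W_4 ← W_2 → W_6
  W_0 is a fork here and W_0 is conditioned on, so the path is blocked at W_0.
Since every path is blocked, d-separation holds.

Yes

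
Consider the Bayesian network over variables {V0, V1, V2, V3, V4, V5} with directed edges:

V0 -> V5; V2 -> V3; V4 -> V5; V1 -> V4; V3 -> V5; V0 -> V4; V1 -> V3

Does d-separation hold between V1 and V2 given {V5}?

No

There are 3 undirected paths between V1 and V2; checking each against the conditioning set {V5}:
Path 1: V1 → V4 → V5 ← V3 ← V2
  V4 is a chain and V4 is not conditioned on; V5 is a collider and V5 is conditioned on, which opens it; V3 is a chain and V3 is not conditioned on — no node blocks this path, so it is active.
Path 2: V1 → V4 ← V0 → V5 ← V3 ← V2
  V4 is a collider and its descendant V5 is conditioned on, which opens it; V0 is a fork and V0 is not conditioned on; V5 is a collider and V5 is conditioned on, which opens it; V3 is a chain and V3 is not conditioned on — no node blocks this path, so it is active.
Path 3: V1 → V3 ← V2
  V3 is a collider and its descendant V5 is conditioned on, which opens it — no node blocks this path, so it is active.
Since the path V1 → V4 → V5 ← V3 ← V2 is active, V1 and V2 are not d-separated given {V5}.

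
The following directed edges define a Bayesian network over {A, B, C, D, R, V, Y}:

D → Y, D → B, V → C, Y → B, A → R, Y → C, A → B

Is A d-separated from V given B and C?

2 paths connect A and V; each must be blocked for d-separation to hold:
Path 1: A → B ← D → Y → C ← V
  B is a collider and B is conditioned on, which opens it; D is a fork and D is not conditioned on; Y is a chain and Y is not conditioned on; C is a collider and C is conditioned on, which opens it — no node blocks this path, so it is active.
Path 2: A → B ← Y → C ← V
  B is a collider and B is conditioned on, which opens it; Y is a fork and Y is not conditioned on; C is a collider and C is conditioned on, which opens it — no node blocks this path, so it is active.
At least one path is unblocked, so d-separation fails.

No — A and V are not d-separated given {B, C}.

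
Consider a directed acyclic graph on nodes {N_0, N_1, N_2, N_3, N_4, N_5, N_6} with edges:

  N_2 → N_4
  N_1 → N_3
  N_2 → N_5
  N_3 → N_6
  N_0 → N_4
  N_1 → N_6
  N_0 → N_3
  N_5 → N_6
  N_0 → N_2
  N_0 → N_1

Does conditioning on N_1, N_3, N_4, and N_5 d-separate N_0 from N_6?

Yes

6 paths connect N_0 and N_6; each must be blocked for d-separation to hold:
Path 1: N_0 → N_1 → N_6
  N_1 is a chain here and N_1 is conditioned on, so the path is blocked at N_1.
Path 2: N_0 → N_1 → N_3 → N_6
  N_1 is a chain here and N_1 is conditioned on, so the path is blocked at N_1.
Path 3: N_0 → N_3 → N_6
  N_3 is a chain here and N_3 is conditioned on, so the path is blocked at N_3.
Path 4: N_0 → N_3 ← N_1 → N_6
  N_1 is a fork here and N_1 is conditioned on, so the path is blocked at N_1.
Path 5: N_0 → N_2 → N_5 → N_6
  N_5 is a chain here and N_5 is conditioned on, so the path is blocked at N_5.
Path 6: N_0 → N_4 ← N_2 → N_5 → N_6
  N_5 is a chain here and N_5 is conditioned on, so the path is blocked at N_5.
Every path is blocked, so N_0 and N_6 are d-separated given {N_1, N_3, N_4, N_5}.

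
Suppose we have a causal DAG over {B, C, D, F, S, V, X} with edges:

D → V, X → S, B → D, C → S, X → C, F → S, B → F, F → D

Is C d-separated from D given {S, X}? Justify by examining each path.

No

There are 4 undirected paths between C and D; checking each against the conditioning set {S, X}:
Path 1: C → S ← F → D
  S is a collider and S is conditioned on, which opens it; F is a fork and F is not conditioned on — no node blocks this path, so it is active.
Path 2: C → S ← F ← B → D
  S is a collider and S is conditioned on, which opens it; F is a chain and F is not conditioned on; B is a fork and B is not conditioned on — no node blocks this path, so it is active.
Path 3: C ← X → S ← F → D
  X is a fork here and X is conditioned on, so the path is blocked at X.
Path 4: C ← X → S ← F ← B → D
  X is a fork here and X is conditioned on, so the path is blocked at X.
Since the path C → S ← F → D is active, C and D are not d-separated given {S, X}.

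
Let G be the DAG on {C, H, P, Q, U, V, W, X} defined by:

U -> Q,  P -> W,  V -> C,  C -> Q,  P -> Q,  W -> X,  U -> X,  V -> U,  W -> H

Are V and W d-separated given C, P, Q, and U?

Yes

We examine all 4 paths between V and W:
Path 1: V → U → Q ← P → W
  U is a chain here and U is conditioned on, so the path is blocked at U.
Path 2: V → U → X ← W
  U is a chain here and U is conditioned on, so the path is blocked at U.
Path 3: V → C → Q ← U → X ← W
  C is a chain here and C is conditioned on, so the path is blocked at C.
Path 4: V → C → Q ← P → W
  C is a chain here and C is conditioned on, so the path is blocked at C.
Since every path is blocked, d-separation holds.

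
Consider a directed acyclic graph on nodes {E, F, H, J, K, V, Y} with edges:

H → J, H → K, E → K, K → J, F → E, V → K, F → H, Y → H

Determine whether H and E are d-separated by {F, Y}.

We examine all 3 paths between H and E:
  1. H → K ← E — K:collider[blocks] ⇒ blocked
  2. H → J ← K ← E — J:collider[blocks]; K:chain[open] ⇒ blocked
  3. H ← F → E — F:fork[blocks] ⇒ blocked
All paths are blocked; H ⊥ E | {F, Y} holds.

Yes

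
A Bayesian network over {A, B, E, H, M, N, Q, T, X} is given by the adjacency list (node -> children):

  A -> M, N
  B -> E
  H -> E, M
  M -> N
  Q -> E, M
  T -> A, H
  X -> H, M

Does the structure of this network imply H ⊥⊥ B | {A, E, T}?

No

Enumerating the 5 paths from H to B and testing each for blocking by {A, E, T}:
Path 1: H → M ← Q → E ← B
  M is a collider here and neither M nor any of its descendants is conditioned on, so the collider stays closed — the path is blocked at M.
Path 2: H ← T → A → M ← Q → E ← B
  T is a fork here and T is conditioned on, so the path is blocked at T.
Path 3: H ← T → A → N ← M ← Q → E ← B
  T is a fork here and T is conditioned on, so the path is blocked at T.
Path 4: H → E ← B
  E is a collider and E is conditioned on, which opens it — no node blocks this path, so it is active.
Path 5: H ← X → M ← Q → E ← B
  M is a collider here and neither M nor any of its descendants is conditioned on, so the collider stays closed — the path is blocked at M.
At least one path is unblocked, so d-separation fails.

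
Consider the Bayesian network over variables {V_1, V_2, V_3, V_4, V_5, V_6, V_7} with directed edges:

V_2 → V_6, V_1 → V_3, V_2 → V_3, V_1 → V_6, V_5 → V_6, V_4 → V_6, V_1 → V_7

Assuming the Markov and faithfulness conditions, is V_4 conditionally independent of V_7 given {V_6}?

2 paths connect V_4 and V_7; each must be blocked for d-separation to hold:
  1. V_4 → V_6 ← V_1 → V_7 — V_6:collider[open]; V_1:fork[open] ⇒ active
  2. V_4 → V_6 ← V_2 → V_3 ← V_1 → V_7 — V_6:collider[open]; V_2:fork[open]; V_3:collider[blocks]; V_1:fork[open] ⇒ blocked
Since the path V_4 → V_6 ← V_1 → V_7 is active, V_4 and V_7 are not d-separated given {V_6}.

No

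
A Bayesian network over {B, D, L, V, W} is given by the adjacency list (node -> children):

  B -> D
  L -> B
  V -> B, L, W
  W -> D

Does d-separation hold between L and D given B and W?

Yes

There are 4 undirected paths between L and D; checking each against the conditioning set {B, W}:
Path 1: L ← V → W → D
  W is a chain here and W is conditioned on, so the path is blocked at W.
Path 2: L ← V → B → D
  B is a chain here and B is conditioned on, so the path is blocked at B.
Path 3: L → B ← V → W → D
  W is a chain here and W is conditioned on, so the path is blocked at W.
Path 4: L → B → D
  B is a chain here and B is conditioned on, so the path is blocked at B.
All paths are blocked; L ⊥ D | {B, W} holds.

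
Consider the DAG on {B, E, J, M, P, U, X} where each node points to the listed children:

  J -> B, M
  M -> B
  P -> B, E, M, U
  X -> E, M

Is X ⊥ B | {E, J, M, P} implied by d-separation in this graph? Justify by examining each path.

Yes — X and B are d-separated given {E, J, M, P}.

6 paths connect X and B; each must be blocked for d-separation to hold:
Path 1: X → E ← P → B
  P is a fork here and P is conditioned on, so the path is blocked at P.
Path 2: X → E ← P → M → B
  P is a fork here and P is conditioned on, so the path is blocked at P.
Path 3: X → E ← P → M ← J → B
  P is a fork here and P is conditioned on, so the path is blocked at P.
Path 4: X → M → B
  M is a chain here and M is conditioned on, so the path is blocked at M.
Path 5: X → M ← J → B
  J is a fork here and J is conditioned on, so the path is blocked at J.
Path 6: X → M ← P → B
  P is a fork here and P is conditioned on, so the path is blocked at P.
Every path is blocked, so X and B are d-separated given {E, J, M, P}.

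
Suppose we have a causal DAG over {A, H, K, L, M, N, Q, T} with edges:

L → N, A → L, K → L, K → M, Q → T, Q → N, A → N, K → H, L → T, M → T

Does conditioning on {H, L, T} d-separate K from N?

No

Enumerating the 6 paths from K to N and testing each for blocking by {H, L, T}:
Path 1: K → M → T ← Q → N
  M is a chain and M is not conditioned on; T is a collider and T is conditioned on, which opens it; Q is a fork and Q is not conditioned on — no node blocks this path, so it is active.
Path 2: K → M → T ← L ← A → N
  L is a chain here and L is conditioned on, so the path is blocked at L.
Path 3: K → M → T ← L → N
  L is a fork here and L is conditioned on, so the path is blocked at L.
Path 4: K → L ← A → N
  L is a collider and L is conditioned on, which opens it; A is a fork and A is not conditioned on — no node blocks this path, so it is active.
Path 5: K → L → T ← Q → N
  L is a chain here and L is conditioned on, so the path is blocked at L.
Path 6: K → L → N
  L is a chain here and L is conditioned on, so the path is blocked at L.
At least one path is unblocked, so d-separation fails.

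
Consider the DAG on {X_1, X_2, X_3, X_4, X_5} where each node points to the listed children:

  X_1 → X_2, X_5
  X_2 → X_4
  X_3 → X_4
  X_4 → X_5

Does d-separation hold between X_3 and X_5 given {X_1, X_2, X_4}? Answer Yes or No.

Yes — X_3 and X_5 are d-separated given {X_1, X_2, X_4}.

Enumerating the 2 paths from X_3 to X_5 and testing each for blocking by {X_1, X_2, X_4}:
Path 1: X_3 → X_4 → X_5
  X_4 is a chain here and X_4 is conditioned on, so the path is blocked at X_4.
Path 2: X_3 → X_4 ← X_2 ← X_1 → X_5
  X_2 is a chain here and X_2 is conditioned on, so the path is blocked at X_2.
Since every path is blocked, d-separation holds.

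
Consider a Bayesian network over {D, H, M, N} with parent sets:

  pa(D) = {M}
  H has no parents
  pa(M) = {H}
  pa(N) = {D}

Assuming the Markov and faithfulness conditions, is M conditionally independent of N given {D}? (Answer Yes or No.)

Only one path connects M and N:
  1. M → D → N — D:chain[blocks] ⇒ blocked
Since every path is blocked, d-separation holds.

Yes — M and N are d-separated given {D}.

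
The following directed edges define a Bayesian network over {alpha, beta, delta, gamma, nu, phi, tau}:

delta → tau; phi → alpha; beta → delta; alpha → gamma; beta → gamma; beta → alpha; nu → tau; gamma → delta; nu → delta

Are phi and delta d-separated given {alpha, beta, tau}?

Yes

4 paths connect phi and delta; each must be blocked for d-separation to hold:
Path 1: phi → alpha → gamma ← beta → delta
  alpha is a chain here and alpha is conditioned on, so the path is blocked at alpha.
Path 2: phi → alpha → gamma → delta
  alpha is a chain here and alpha is conditioned on, so the path is blocked at alpha.
Path 3: phi → alpha ← beta → gamma → delta
  beta is a fork here and beta is conditioned on, so the path is blocked at beta.
Path 4: phi → alpha ← beta → delta
  beta is a fork here and beta is conditioned on, so the path is blocked at beta.
All paths are blocked; phi ⊥ delta | {alpha, beta, tau} holds.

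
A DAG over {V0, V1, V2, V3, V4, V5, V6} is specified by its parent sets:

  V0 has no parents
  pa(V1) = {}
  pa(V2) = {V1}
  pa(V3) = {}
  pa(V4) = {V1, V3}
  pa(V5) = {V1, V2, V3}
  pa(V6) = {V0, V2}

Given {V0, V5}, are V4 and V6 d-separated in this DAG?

Enumerating the 4 paths from V4 to V6 and testing each for blocking by {V0, V5}:
  1. V4 ← V1 → V5 ← V2 → V6 — V1:fork[open]; V5:collider[open]; V2:fork[open] ⇒ active
  2. V4 ← V1 → V2 → V6 — V1:fork[open]; V2:chain[open] ⇒ active
  3. V4 ← V3 → V5 ← V1 → V2 → V6 — V3:fork[open]; V5:collider[open]; V1:fork[open]; V2:chain[open] ⇒ active
  4. V4 ← V3 → V5 ← V2 → V6 — V3:fork[open]; V5:collider[open]; V2:fork[open] ⇒ active
Because an active path exists, V4 and V6 are not d-separated.

No — V4 and V6 are not d-separated given {V0, V5}.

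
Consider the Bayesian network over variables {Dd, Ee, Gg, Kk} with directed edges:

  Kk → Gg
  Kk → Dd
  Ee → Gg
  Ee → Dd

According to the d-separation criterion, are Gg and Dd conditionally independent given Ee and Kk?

Yes

There are 2 undirected paths between Gg and Dd; checking each against the conditioning set {Ee, Kk}:
Path 1: Gg ← Ee → Dd
  Ee is a fork here and Ee is conditioned on, so the path is blocked at Ee.
Path 2: Gg ← Kk → Dd
  Kk is a fork here and Kk is conditioned on, so the path is blocked at Kk.
Every path is blocked, so Gg and Dd are d-separated given {Ee, Kk}.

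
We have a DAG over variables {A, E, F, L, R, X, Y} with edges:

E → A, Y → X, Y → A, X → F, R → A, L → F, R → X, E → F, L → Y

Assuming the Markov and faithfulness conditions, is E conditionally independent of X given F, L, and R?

6 paths connect E and X; each must be blocked for d-separation to hold:
  1. E → A ← Y ← L → F ← X — A:collider[blocks]; Y:chain[open]; L:fork[blocks]; F:collider[open] ⇒ blocked
  2. E → A ← Y → X — A:collider[blocks]; Y:fork[open] ⇒ blocked
  3. E → A ← R → X — A:collider[blocks]; R:fork[blocks] ⇒ blocked
  4. E → F ← L → Y → A ← R → X — F:collider[open]; L:fork[blocks]; Y:chain[open]; A:collider[blocks]; R:fork[blocks] ⇒ blocked
  5. E → F ← L → Y → X — F:collider[open]; L:fork[blocks]; Y:chain[open] ⇒ blocked
  6. E → F ← X — F:collider[open] ⇒ active
Because an active path exists, E and X are not d-separated.

No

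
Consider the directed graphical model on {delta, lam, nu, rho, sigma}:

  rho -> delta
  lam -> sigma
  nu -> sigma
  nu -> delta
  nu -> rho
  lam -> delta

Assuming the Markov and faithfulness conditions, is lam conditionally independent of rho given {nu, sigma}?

Yes — lam and rho are d-separated given {nu, sigma}.

We examine all 4 paths between lam and rho:
Path 1: lam → sigma ← nu → delta ← rho
  nu is a fork here and nu is conditioned on, so the path is blocked at nu.
Path 2: lam → sigma ← nu → rho
  nu is a fork here and nu is conditioned on, so the path is blocked at nu.
Path 3: lam → delta ← nu → rho
  delta is a collider here and neither delta nor any of its descendants is conditioned on, so the collider stays closed — the path is blocked at delta.
Path 4: lam → delta ← rho
  delta is a collider here and neither delta nor any of its descendants is conditioned on, so the collider stays closed — the path is blocked at delta.
Every path is blocked, so lam and rho are d-separated given {nu, sigma}.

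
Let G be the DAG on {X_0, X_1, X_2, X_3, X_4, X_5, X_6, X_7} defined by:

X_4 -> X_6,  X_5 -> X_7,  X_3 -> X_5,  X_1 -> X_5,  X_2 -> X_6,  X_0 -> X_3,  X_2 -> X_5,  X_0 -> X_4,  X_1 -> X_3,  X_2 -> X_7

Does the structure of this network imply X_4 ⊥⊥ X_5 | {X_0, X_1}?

Yes

Enumerating the 4 paths from X_4 to X_5 and testing each for blocking by {X_0, X_1}:
  1. X_4 → X_6 ← X_2 → X_5 — X_6:collider[blocks]; X_2:fork[open] ⇒ blocked
  2. X_4 → X_6 ← X_2 → X_7 ← X_5 — X_6:collider[blocks]; X_2:fork[open]; X_7:collider[blocks] ⇒ blocked
  3. X_4 ← X_0 → X_3 → X_5 — X_0:fork[blocks]; X_3:chain[open] ⇒ blocked
  4. X_4 ← X_0 → X_3 ← X_1 → X_5 — X_0:fork[blocks]; X_3:collider[blocks]; X_1:fork[blocks] ⇒ blocked
All paths are blocked; X_4 ⊥ X_5 | {X_0, X_1} holds.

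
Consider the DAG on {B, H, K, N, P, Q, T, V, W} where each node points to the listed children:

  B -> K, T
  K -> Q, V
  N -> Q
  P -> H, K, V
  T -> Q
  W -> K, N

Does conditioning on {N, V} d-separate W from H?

There are 6 undirected paths between W and H; checking each against the conditioning set {N, V}:
  1. W → K → V ← P → H — K:chain[open]; V:collider[open]; P:fork[open] ⇒ active
  2. W → K ← P → H — K:collider[open]; P:fork[open] ⇒ active
  3. W → N → Q ← K → V ← P → H — N:chain[blocks]; Q:collider[blocks]; K:fork[open]; V:collider[open]; P:fork[open] ⇒ blocked
  4. W → N → Q ← K ← P → H — N:chain[blocks]; Q:collider[blocks]; K:chain[open]; P:fork[open] ⇒ blocked
  5. W → N → Q ← T ← B → K → V ← P → H — N:chain[blocks]; Q:collider[blocks]; T:chain[open]; B:fork[open]; K:chain[open]; V:collider[open]; P:fork[open] ⇒ blocked
  6. W → N → Q ← T ← B → K ← P → H — N:chain[blocks]; Q:collider[blocks]; T:chain[open]; B:fork[open]; K:collider[open]; P:fork[open] ⇒ blocked
At least one path is unblocked, so d-separation fails.

No — W and H are not d-separated given {N, V}.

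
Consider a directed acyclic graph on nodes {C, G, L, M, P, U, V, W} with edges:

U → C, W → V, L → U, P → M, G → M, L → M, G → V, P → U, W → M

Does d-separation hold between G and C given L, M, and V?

Enumerating the 4 paths from G to C and testing each for blocking by {L, M, V}:
Path 1: G → V ← W → M ← L → U → C
  L is a fork here and L is conditioned on, so the path is blocked at L.
Path 2: G → V ← W → M ← P → U → C
  V is a collider and V is conditioned on, which opens it; W is a fork and W is not conditioned on; M is a collider and M is conditioned on, which opens it; P is a fork and P is not conditioned on; U is a chain and U is not conditioned on — no node blocks this path, so it is active.
Path 3: G → M ← L → U → C
  L is a fork here and L is conditioned on, so the path is blocked at L.
Path 4: G → M ← P → U → C
  M is a collider and M is conditioned on, which opens it; P is a fork and P is not conditioned on; U is a chain and U is not conditioned on — no node blocks this path, so it is active.
Because an active path exists, G and C are not d-separated.

No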